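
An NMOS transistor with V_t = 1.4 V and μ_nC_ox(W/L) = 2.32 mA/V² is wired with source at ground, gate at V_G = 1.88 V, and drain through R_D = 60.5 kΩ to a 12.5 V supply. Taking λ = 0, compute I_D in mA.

V_GS = V_G = 1.88 V, so V_ov = 1.88 − 1.4 = 0.48 V.
Assume saturation: I_D = ½ k_n V_ov² = 0.5 × 2.32 × 0.48² = 0.267 mA, giving V_DS = V_DD − I_D R_D = 12.5 − 0.267 × 60.5 = -3.67 V.
But -3.67 V < V_ov = 0.48 V, so the device is actually in triode.
In triode I_D = k_n[V_ov V_DS − ½ V_DS²] and I_D = (V_DD − V_DS)/R_D. Equating: 70.2 V_DS² − 68.37 V_DS + 12.5 = 0, giving V_DS = 0.244 V (the root below V_ov).
I_D = (12.5 − 0.244) / 60.5 = 0.203 mA.

I_D = 0.203 mA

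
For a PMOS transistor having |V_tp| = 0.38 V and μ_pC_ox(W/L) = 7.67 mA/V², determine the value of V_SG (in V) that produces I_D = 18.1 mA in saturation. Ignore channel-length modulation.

In saturation I_D = ½ k_p (V_SG − |V_tp|)², so V_SG − |V_tp| = √(2 I_D / k_p) = √(2 × 18.1 / 7.67) = 2.17 V.
V_SG = 0.38 + 2.17 = 2.55 V.

V_SG = 2.55 V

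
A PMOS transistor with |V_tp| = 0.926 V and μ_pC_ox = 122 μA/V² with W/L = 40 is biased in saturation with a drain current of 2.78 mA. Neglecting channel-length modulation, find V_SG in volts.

V_SG = 1.99 V

k_p = μ_pC_ox · (W/L) = 4.88 mA/V².
In saturation I_D = ½ k_p (V_SG − |V_tp|)², so V_SG − |V_tp| = √(2 I_D / k_p) = √(2 × 2.78 / 4.88) = 1.07 V.
V_SG = 0.926 + 1.07 = 1.99 V.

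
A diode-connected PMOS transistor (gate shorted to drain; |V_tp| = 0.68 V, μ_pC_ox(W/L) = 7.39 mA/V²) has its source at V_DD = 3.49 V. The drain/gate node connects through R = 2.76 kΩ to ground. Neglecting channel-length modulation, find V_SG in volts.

V_SG = 1.16 V

With gate tied to drain, V_SG = V_SD ≥ V_SG − |V_tp|, so the device is in saturation.
KCL at the drain: ½ k_p (V_SG − |V_tp|)² = (V_DD − V_SG)/R.
Let x = V_SG − 0.68. Then 10.2 x² + x − 2.81 = 0, giving x = 0.478 V (positive root), so V_SG = 1.16 V.
I_D = (V_DD − V_SG)/R = (3.49 − 1.16) / 2.76 = 0.845 mA.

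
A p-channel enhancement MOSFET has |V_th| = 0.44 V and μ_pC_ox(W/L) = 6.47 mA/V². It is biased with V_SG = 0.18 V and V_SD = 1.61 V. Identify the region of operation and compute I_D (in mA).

V_SG = 0.18 V < |V_th| = 0.44 V, so the transistor is in cutoff.

Cutoff; I_D = 0 mA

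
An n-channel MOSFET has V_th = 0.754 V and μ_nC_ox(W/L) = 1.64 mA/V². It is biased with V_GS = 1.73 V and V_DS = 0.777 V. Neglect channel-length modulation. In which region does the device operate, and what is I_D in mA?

Triode; I_D = 0.749 mA

V_ov = V_GS − V_th = 1.73 − 0.754 = 0.976 V.
Since V_DS = 0.777 V < V_ov = 0.976 V, the device is in the triode region.
I_D = k_n [V_ov · V_DS − ½ V_DS²] = 1.64 × [0.976 × 0.777 − 0.5 × 0.777²] = 0.749 mA.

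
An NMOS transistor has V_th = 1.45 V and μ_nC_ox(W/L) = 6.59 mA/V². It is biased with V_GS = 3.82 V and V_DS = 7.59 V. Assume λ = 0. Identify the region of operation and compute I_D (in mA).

V_ov = V_GS − V_th = 3.82 − 1.45 = 2.37 V.
Since V_DS = 7.59 V ≥ V_ov = 2.37 V, the device is in saturation.
I_D = ½ k_n V_ov² = 0.5 × 6.59 × 2.37² = 18.5 mA.

Saturation; I_D = 18.5 mA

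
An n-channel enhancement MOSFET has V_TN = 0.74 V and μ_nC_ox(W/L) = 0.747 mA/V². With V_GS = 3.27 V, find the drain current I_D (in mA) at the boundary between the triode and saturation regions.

I_D = 2.39 mA

At the boundary V_DS = V_ov = V_GS − V_TN = 3.27 − 0.74 = 2.53 V.
I_D = ½ k_n V_ov² = 0.5 × 0.747 × 2.53² = 2.39 mA.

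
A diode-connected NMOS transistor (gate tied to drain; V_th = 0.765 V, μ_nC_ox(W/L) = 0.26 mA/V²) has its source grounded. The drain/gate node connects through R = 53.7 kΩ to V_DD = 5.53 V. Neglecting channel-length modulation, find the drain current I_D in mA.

I_D = 0.0746 mA

With gate tied to drain, V_GS = V_DS ≥ V_GS − V_th, so the device is in saturation.
KCL at the drain: ½ k_n (V_GS − V_th)² = (V_DD − V_GS)/R.
Let x = V_GS − 0.765. Then 6.98 x² + x − 4.765 = 0, giving x = 0.758 V (positive root), so V_GS = 1.52 V.
I_D = (V_DD − V_GS)/R = (5.53 − 1.52) / 53.7 = 0.0746 mA.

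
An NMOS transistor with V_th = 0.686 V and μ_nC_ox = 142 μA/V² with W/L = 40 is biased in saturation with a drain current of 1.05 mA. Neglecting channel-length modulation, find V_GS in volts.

V_GS = 1.29 V

k_n = μ_nC_ox · (W/L) = 5.68 mA/V².
In saturation I_D = ½ k_n (V_GS − V_th)², so V_GS − V_th = √(2 I_D / k_n) = √(2 × 1.05 / 5.68) = 0.608 V.
V_GS = 0.686 + 0.608 = 1.29 V.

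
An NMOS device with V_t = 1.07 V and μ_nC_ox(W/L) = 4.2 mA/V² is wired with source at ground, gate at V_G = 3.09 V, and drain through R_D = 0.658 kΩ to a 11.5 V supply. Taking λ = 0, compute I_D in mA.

I_D = 8.57 mA

V_GS = V_G = 3.09 V, so V_ov = 3.09 − 1.07 = 2.02 V.
Assume saturation: I_D = ½ k_n V_ov² = 0.5 × 4.2 × 2.02² = 8.57 mA, giving V_DS = V_DD − I_D R_D = 11.5 − 8.57 × 0.658 = 5.86 V.
V_DS = 5.86 V ≥ V_ov = 2.02 V, confirming saturation.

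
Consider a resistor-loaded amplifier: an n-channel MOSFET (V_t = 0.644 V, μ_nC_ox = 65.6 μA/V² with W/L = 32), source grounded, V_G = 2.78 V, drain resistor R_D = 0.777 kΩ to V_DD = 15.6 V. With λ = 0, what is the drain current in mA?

V_GS = V_G = 2.78 V, so V_ov = 2.78 − 0.644 = 2.14 V.
k_n = μ_nC_ox · (W/L) = 2.099 mA/V².
Assume saturation: I_D = ½ k_n V_ov² = 0.5 × 2.099 × 2.14² = 4.79 mA, giving V_DS = V_DD − I_D R_D = 15.6 − 4.79 × 0.777 = 11.9 V.
V_DS = 11.9 V ≥ V_ov = 2.14 V, confirming saturation.

I_D = 4.79 mA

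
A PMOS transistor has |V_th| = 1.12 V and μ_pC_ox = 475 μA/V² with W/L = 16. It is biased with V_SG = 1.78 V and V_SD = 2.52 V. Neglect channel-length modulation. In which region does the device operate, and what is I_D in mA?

Saturation; I_D = 1.66 mA

k_p = μ_pC_ox · (W/L) = 7.6 mA/V².
V_ov = V_SG − |V_th| = 1.78 − 1.12 = 0.66 V.
Since V_SD = 2.52 V ≥ V_ov = 0.66 V, the device is in saturation.
I_D = ½ k_p V_ov² = 0.5 × 7.6 × 0.66² = 1.66 mA.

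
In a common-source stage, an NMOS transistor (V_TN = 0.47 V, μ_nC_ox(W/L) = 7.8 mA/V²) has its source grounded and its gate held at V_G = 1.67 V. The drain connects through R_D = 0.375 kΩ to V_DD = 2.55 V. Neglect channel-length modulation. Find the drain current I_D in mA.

I_D = 4.81 mA

V_GS = V_G = 1.67 V, so V_ov = 1.67 − 0.47 = 1.2 V.
Assume saturation: I_D = ½ k_n V_ov² = 0.5 × 7.8 × 1.2² = 5.62 mA, giving V_DS = V_DD − I_D R_D = 2.55 − 5.62 × 0.375 = 0.444 V.
But 0.444 V < V_ov = 1.2 V, so the device is actually in triode.
In triode I_D = k_n[V_ov V_DS − ½ V_DS²] and I_D = (V_DD − V_DS)/R_D. Equating: 1.46 V_DS² − 4.51 V_DS + 2.55 = 0, giving V_DS = 0.746 V (the root below V_ov).
I_D = (2.55 − 0.746) / 0.375 = 4.81 mA.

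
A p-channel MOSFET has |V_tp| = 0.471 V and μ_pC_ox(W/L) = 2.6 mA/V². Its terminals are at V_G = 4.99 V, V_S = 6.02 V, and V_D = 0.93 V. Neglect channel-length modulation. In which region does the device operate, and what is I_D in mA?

V_SG = V_S − V_G = 6.02 − 4.99 = 1.03 V; V_SD = V_S − V_D = 6.02 − 0.93 = 5.09 V.
V_ov = V_SG − |V_tp| = 1.03 − 0.471 = 0.559 V.
Since V_SD = 5.09 V ≥ V_ov = 0.559 V, the device is in saturation.
I_D = ½ k_p V_ov² = 0.5 × 2.6 × 0.559² = 0.406 mA.

Saturation; I_D = 0.406 mA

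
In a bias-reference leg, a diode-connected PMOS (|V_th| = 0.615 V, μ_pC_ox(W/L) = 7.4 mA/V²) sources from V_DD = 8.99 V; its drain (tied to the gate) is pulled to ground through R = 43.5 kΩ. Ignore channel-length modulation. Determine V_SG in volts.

With gate tied to drain, V_SG = V_SD ≥ V_SG − |V_th|, so the device is in saturation.
KCL at the drain: ½ k_p (V_SG − |V_th|)² = (V_DD − V_SG)/R.
Let x = V_SG − 0.615. Then 161 x² + x − 8.375 = 0, giving x = 0.225 V (positive root), so V_SG = 0.84 V.
I_D = (V_DD − V_SG)/R = (8.99 − 0.84) / 43.5 = 0.187 mA.

V_SG = 0.840 V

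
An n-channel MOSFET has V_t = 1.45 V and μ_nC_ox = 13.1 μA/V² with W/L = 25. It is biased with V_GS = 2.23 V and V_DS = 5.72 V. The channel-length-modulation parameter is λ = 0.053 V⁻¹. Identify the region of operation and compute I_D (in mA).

Saturation; I_D = 0.130 mA

k_n = μ_nC_ox · (W/L) = 0.3275 mA/V².
V_ov = V_GS − V_t = 2.23 − 1.45 = 0.78 V.
Since V_DS = 5.72 V ≥ V_ov = 0.78 V, the device is in saturation.
I_D = ½ k_n V_ov² (1 + λ V_DS) = 0.5 × 0.3275 × 0.78² × (1 + 0.053 × 5.72) = 0.13 mA.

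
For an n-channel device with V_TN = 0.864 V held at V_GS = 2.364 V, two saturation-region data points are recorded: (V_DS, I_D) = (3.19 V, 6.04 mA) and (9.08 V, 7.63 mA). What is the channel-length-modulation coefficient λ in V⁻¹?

With V_GS fixed, I_D ∝ (1 + λ V_DS) in saturation, so I_D2/I_D1 = (1 + λ V_DS2)/(1 + λ V_DS1).
7.63/6.04 = 1.263 = (1 + 9.08 λ)/(1 + 3.19 λ).
Solving: λ (I_D1 V_DS2 − I_D2 V_DS1) = I_D2 − I_D1, so λ = (7.63 − 6.04) / (6.04 × 9.08 − 7.63 × 3.19) = 1.59 / 30.5 = 0.0521 V⁻¹.

λ = 0.0521 V⁻¹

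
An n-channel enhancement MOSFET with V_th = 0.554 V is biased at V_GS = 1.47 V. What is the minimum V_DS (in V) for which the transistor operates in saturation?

V_DS,sat = 0.916 V

The boundary between triode and saturation is V_DS = V_GS − V_th = V_ov.
V_ov = 1.47 − 0.554 = 0.916 V.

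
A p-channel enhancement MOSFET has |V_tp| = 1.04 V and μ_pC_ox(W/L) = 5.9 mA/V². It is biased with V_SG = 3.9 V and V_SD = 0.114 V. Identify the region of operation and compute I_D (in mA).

V_ov = V_SG − |V_tp| = 3.9 − 1.04 = 2.86 V.
Since V_SD = 0.114 V < V_ov = 2.86 V, the device is in the triode region.
I_D = k_p [V_ov · V_SD − ½ V_SD²] = 5.9 × [2.86 × 0.114 − 0.5 × 0.114²] = 1.89 mA.

Triode; I_D = 1.89 mA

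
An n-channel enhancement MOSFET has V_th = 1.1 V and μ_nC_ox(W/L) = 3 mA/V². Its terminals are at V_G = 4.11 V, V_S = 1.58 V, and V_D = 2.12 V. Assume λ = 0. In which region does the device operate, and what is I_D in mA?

Triode; I_D = 1.88 mA

V_GS = V_G − V_S = 4.11 − 1.58 = 2.53 V; V_DS = V_D − V_S = 2.12 − 1.58 = 0.54 V.
V_ov = V_GS − V_th = 2.53 − 1.1 = 1.43 V.
Since V_DS = 0.54 V < V_ov = 1.43 V, the device is in the triode region.
I_D = k_n [V_ov · V_DS − ½ V_DS²] = 3 × [1.43 × 0.54 − 0.5 × 0.54²] = 1.88 mA.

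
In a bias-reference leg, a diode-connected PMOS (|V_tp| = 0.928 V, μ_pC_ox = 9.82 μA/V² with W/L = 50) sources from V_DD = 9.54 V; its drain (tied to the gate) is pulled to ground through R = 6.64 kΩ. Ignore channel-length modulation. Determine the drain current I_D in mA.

I_D = 0.994 mA

With gate tied to drain, V_SG = V_SD ≥ V_SG − |V_tp|, so the device is in saturation.
k_p = μ_pC_ox · (W/L) = 0.491 mA/V².
KCL at the drain: ½ k_p (V_SG − |V_tp|)² = (V_DD − V_SG)/R.
Let x = V_SG − 0.928. Then 1.63 x² + x − 8.612 = 0, giving x = 2.01 V (positive root), so V_SG = 2.94 V.
I_D = (V_DD − V_SG)/R = (9.54 − 2.94) / 6.64 = 0.994 mA.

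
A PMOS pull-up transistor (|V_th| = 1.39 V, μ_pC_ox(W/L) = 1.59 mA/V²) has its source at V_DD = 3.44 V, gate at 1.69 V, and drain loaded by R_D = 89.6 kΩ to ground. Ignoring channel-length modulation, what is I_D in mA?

I_D = 0.0376 mA

V_SG = V_DD − V_G = 3.44 − 1.69 = 1.75 V, so V_ov = 1.75 − 1.39 = 0.36 V.
Assume saturation: I_D = ½ k_p V_ov² = 0.5 × 1.59 × 0.36² = 0.103 mA, giving V_SD = V_DD − I_D R_D = 3.44 − 0.103 × 89.6 = -5.79 V.
But -5.79 V < V_ov = 0.36 V, so the device is actually in triode.
In triode I_D = k_p[V_ov V_SD − ½ V_SD²] and I_D = (V_DD − V_SD)/R_D. Equating: 71.2 V_SD² − 52.29 V_SD + 3.44 = 0, giving V_SD = 0.0731 V (the root below V_ov).
I_D = (3.44 − 0.0731) / 89.6 = 0.0376 mA.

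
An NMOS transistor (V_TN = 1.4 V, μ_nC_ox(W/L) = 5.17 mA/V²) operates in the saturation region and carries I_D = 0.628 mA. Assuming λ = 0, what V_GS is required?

In saturation I_D = ½ k_n (V_GS − V_TN)², so V_GS − V_TN = √(2 I_D / k_n) = √(2 × 0.628 / 5.17) = 0.493 V.
V_GS = 1.4 + 0.493 = 1.89 V.

V_GS = 1.89 V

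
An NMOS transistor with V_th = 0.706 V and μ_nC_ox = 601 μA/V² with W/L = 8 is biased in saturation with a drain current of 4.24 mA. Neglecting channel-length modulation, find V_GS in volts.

V_GS = 2.03 V

k_n = μ_nC_ox · (W/L) = 4.808 mA/V².
In saturation I_D = ½ k_n (V_GS − V_th)², so V_GS − V_th = √(2 I_D / k_n) = √(2 × 4.24 / 4.808) = 1.33 V.
V_GS = 0.706 + 1.33 = 2.03 V.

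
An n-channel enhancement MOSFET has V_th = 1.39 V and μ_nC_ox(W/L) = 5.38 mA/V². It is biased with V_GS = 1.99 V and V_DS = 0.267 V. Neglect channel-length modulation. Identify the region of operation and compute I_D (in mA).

V_ov = V_GS − V_th = 1.99 − 1.39 = 0.6 V.
Since V_DS = 0.267 V < V_ov = 0.6 V, the device is in the triode region.
I_D = k_n [V_ov · V_DS − ½ V_DS²] = 5.38 × [0.6 × 0.267 − 0.5 × 0.267²] = 0.67 mA.

Triode; I_D = 0.670 mA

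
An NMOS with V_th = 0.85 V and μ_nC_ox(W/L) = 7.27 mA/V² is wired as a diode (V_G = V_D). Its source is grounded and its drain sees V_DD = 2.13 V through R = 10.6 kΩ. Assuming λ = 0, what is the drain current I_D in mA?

With gate tied to drain, V_GS = V_DS ≥ V_GS − V_th, so the device is in saturation.
KCL at the drain: ½ k_n (V_GS − V_th)² = (V_DD − V_GS)/R.
Let x = V_GS − 0.85. Then 38.5 x² + x − 1.28 = 0, giving x = 0.17 V (positive root), so V_GS = 1.02 V.
I_D = (V_DD − V_GS)/R = (2.13 − 1.02) / 10.6 = 0.105 mA.

I_D = 0.105 mA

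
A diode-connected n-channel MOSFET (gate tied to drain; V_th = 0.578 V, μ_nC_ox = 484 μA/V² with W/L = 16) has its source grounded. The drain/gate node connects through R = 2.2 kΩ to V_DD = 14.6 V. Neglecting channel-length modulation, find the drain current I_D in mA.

I_D = 5.82 mA

With gate tied to drain, V_GS = V_DS ≥ V_GS − V_th, so the device is in saturation.
k_n = μ_nC_ox · (W/L) = 7.744 mA/V².
KCL at the drain: ½ k_n (V_GS − V_th)² = (V_DD − V_GS)/R.
Let x = V_GS − 0.578. Then 8.52 x² + x − 14.02 = 0, giving x = 1.23 V (positive root), so V_GS = 1.8 V.
I_D = (V_DD − V_GS)/R = (14.6 − 1.8) / 2.2 = 5.82 mA.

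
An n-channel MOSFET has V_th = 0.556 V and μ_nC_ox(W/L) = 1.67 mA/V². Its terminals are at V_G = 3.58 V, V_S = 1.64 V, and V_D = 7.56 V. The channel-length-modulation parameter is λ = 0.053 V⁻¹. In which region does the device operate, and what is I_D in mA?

V_GS = V_G − V_S = 3.58 − 1.64 = 1.94 V; V_DS = V_D − V_S = 7.56 − 1.64 = 5.92 V.
V_ov = V_GS − V_th = 1.94 − 0.556 = 1.38 V.
Since V_DS = 5.92 V ≥ V_ov = 1.38 V, the device is in saturation.
I_D = ½ k_n V_ov² (1 + λ V_DS) = 0.5 × 1.67 × 1.38² × (1 + 0.053 × 5.92) = 2.1 mA.

Saturation; I_D = 2.10 mA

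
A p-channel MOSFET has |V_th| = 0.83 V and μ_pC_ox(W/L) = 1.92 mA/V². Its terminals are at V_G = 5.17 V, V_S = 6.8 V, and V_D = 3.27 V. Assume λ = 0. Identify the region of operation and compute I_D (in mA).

V_SG = V_S − V_G = 6.8 − 5.17 = 1.63 V; V_SD = V_S − V_D = 6.8 − 3.27 = 3.53 V.
V_ov = V_SG − |V_th| = 1.63 − 0.83 = 0.8 V.
Since V_SD = 3.53 V ≥ V_ov = 0.8 V, the device is in saturation.
I_D = ½ k_p V_ov² = 0.5 × 1.92 × 0.8² = 0.614 mA.

Saturation; I_D = 0.614 mA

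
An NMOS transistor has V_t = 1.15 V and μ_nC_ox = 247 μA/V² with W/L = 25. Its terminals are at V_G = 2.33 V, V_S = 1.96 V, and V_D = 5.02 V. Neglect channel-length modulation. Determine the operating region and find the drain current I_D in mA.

V_GS = V_G − V_S = 2.33 − 1.96 = 0.37 V; V_DS = V_D − V_S = 5.02 − 1.96 = 3.06 V.
V_GS = 0.37 V < V_t = 1.15 V, so the transistor is in cutoff.

Cutoff; I_D = 0 mA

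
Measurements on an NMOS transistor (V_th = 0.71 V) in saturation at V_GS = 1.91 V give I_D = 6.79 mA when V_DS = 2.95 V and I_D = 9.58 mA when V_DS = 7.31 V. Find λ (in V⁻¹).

With V_GS fixed, I_D ∝ (1 + λ V_DS) in saturation, so I_D2/I_D1 = (1 + λ V_DS2)/(1 + λ V_DS1).
9.58/6.79 = 1.411 = (1 + 7.31 λ)/(1 + 2.95 λ).
Solving: λ (I_D1 V_DS2 − I_D2 V_DS1) = I_D2 − I_D1, so λ = (9.58 − 6.79) / (6.79 × 7.31 − 9.58 × 2.95) = 2.79 / 21.4 = 0.131 V⁻¹.

λ = 0.131 V⁻¹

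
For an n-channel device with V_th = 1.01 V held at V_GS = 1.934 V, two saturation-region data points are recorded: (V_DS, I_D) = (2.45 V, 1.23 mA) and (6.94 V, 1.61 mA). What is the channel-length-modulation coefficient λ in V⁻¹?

λ = 0.0828 V⁻¹

With V_GS fixed, I_D ∝ (1 + λ V_DS) in saturation, so I_D2/I_D1 = (1 + λ V_DS2)/(1 + λ V_DS1).
1.61/1.23 = 1.309 = (1 + 6.94 λ)/(1 + 2.45 λ).
Solving: λ (I_D1 V_DS2 − I_D2 V_DS1) = I_D2 − I_D1, so λ = (1.61 − 1.23) / (1.23 × 6.94 − 1.61 × 2.45) = 0.38 / 4.59 = 0.0828 V⁻¹.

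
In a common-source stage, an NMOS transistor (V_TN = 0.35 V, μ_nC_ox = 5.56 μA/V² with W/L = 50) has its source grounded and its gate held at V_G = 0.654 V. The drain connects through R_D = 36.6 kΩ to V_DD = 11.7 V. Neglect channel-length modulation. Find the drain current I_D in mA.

I_D = 0.0128 mA

V_GS = V_G = 0.654 V, so V_ov = 0.654 − 0.35 = 0.304 V.
k_n = μ_nC_ox · (W/L) = 0.278 mA/V².
Assume saturation: I_D = ½ k_n V_ov² = 0.5 × 0.278 × 0.304² = 0.0128 mA, giving V_DS = V_DD − I_D R_D = 11.7 − 0.0128 × 36.6 = 11.2 V.
V_DS = 11.2 V ≥ V_ov = 0.304 V, confirming saturation.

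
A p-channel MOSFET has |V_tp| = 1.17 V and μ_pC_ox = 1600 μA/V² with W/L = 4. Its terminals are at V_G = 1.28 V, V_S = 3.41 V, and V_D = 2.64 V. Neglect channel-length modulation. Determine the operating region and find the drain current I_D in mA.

Triode; I_D = 2.83 mA

V_SG = V_S − V_G = 3.41 − 1.28 = 2.13 V; V_SD = V_S − V_D = 3.41 − 2.64 = 0.77 V.
k_p = μ_pC_ox · (W/L) = 6.4 mA/V².
V_ov = V_SG − |V_tp| = 2.13 − 1.17 = 0.96 V.
Since V_SD = 0.77 V < V_ov = 0.96 V, the device is in the triode region.
I_D = k_p [V_ov · V_SD − ½ V_SD²] = 6.4 × [0.96 × 0.77 − 0.5 × 0.77²] = 2.83 mA.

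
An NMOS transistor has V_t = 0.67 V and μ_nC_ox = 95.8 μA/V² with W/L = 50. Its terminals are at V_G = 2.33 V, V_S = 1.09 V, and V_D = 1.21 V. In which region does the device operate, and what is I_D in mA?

V_GS = V_G − V_S = 2.33 − 1.09 = 1.24 V; V_DS = V_D − V_S = 1.21 − 1.09 = 0.12 V.
k_n = μ_nC_ox · (W/L) = 4.79 mA/V².
V_ov = V_GS − V_t = 1.24 − 0.67 = 0.57 V.
Since V_DS = 0.12 V < V_ov = 0.57 V, the device is in the triode region.
I_D = k_n [V_ov · V_DS − ½ V_DS²] = 4.79 × [0.57 × 0.12 − 0.5 × 0.12²] = 0.293 mA.

Triode; I_D = 0.293 mA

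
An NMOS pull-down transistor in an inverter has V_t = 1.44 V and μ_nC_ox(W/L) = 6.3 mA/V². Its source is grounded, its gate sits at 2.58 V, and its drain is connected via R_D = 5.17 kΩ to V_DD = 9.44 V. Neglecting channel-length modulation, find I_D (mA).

V_GS = V_G = 2.58 V, so V_ov = 2.58 − 1.44 = 1.14 V.
Assume saturation: I_D = ½ k_n V_ov² = 0.5 × 6.3 × 1.14² = 4.09 mA, giving V_DS = V_DD − I_D R_D = 9.44 − 4.09 × 5.17 = -11.7 V.
But -11.7 V < V_ov = 1.14 V, so the device is actually in triode.
In triode I_D = k_n[V_ov V_DS − ½ V_DS²] and I_D = (V_DD − V_DS)/R_D. Equating: 16.3 V_DS² − 38.13 V_DS + 9.44 = 0, giving V_DS = 0.281 V (the root below V_ov).
I_D = (9.44 − 0.281) / 5.17 = 1.77 mA.

I_D = 1.77 mA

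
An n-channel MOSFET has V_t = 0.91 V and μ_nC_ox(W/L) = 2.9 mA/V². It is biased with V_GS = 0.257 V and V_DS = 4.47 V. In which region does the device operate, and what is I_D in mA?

V_GS = 0.257 V < V_t = 0.91 V, so the transistor is in cutoff.

Cutoff; I_D = 0 mA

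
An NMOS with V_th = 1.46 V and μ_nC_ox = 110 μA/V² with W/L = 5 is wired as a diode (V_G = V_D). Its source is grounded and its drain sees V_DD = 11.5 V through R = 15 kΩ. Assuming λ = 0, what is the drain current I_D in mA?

With gate tied to drain, V_GS = V_DS ≥ V_GS − V_th, so the device is in saturation.
k_n = μ_nC_ox · (W/L) = 0.55 mA/V².
KCL at the drain: ½ k_n (V_GS − V_th)² = (V_DD − V_GS)/R.
Let x = V_GS − 1.46. Then 4.12 x² + x − 10.04 = 0, giving x = 1.44 V (positive root), so V_GS = 2.9 V.
I_D = (V_DD − V_GS)/R = (11.5 − 2.9) / 15 = 0.573 mA.

I_D = 0.573 mA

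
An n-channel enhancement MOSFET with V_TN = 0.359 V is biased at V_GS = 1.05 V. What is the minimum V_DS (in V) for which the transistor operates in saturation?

V_DS,sat = 0.691 V

The boundary between triode and saturation is V_DS = V_GS − V_TN = V_ov.
V_ov = 1.05 − 0.359 = 0.691 V.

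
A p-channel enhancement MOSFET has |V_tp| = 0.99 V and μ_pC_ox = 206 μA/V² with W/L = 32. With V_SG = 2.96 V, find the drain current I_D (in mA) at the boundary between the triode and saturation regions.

I_D = 12.8 mA

At the boundary V_SD = V_ov = V_SG − |V_tp| = 2.96 − 0.99 = 1.97 V.
k_p = μ_pC_ox · (W/L) = 6.592 mA/V².
I_D = ½ k_p V_ov² = 0.5 × 6.592 × 1.97² = 12.8 mA.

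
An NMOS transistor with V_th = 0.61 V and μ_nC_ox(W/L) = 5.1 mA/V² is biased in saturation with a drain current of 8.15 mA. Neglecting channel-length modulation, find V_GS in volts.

In saturation I_D = ½ k_n (V_GS − V_th)², so V_GS − V_th = √(2 I_D / k_n) = √(2 × 8.15 / 5.1) = 1.79 V.
V_GS = 0.61 + 1.79 = 2.4 V.

V_GS = 2.40 V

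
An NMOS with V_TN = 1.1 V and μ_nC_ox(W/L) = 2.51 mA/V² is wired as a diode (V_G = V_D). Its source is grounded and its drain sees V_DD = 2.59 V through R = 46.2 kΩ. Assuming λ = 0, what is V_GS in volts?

With gate tied to drain, V_GS = V_DS ≥ V_GS − V_TN, so the device is in saturation.
KCL at the drain: ½ k_n (V_GS − V_TN)² = (V_DD − V_GS)/R.
Let x = V_GS − 1.1. Then 58 x² + x − 1.49 = 0, giving x = 0.152 V (positive root), so V_GS = 1.25 V.
I_D = (V_DD − V_GS)/R = (2.59 − 1.25) / 46.2 = 0.029 mA.

V_GS = 1.25 V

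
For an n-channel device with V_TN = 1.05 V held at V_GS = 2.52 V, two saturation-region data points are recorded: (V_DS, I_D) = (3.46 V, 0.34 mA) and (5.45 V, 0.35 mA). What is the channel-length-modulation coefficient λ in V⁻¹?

λ = 0.0156 V⁻¹

With V_GS fixed, I_D ∝ (1 + λ V_DS) in saturation, so I_D2/I_D1 = (1 + λ V_DS2)/(1 + λ V_DS1).
0.35/0.34 = 1.029 = (1 + 5.45 λ)/(1 + 3.46 λ).
Solving: λ (I_D1 V_DS2 − I_D2 V_DS1) = I_D2 − I_D1, so λ = (0.35 − 0.34) / (0.34 × 5.45 − 0.35 × 3.46) = 0.01 / 0.642 = 0.0156 V⁻¹.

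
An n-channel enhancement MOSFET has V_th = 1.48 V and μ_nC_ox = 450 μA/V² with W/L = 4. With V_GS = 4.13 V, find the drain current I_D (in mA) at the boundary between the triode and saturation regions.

At the boundary V_DS = V_ov = V_GS − V_th = 4.13 − 1.48 = 2.65 V.
k_n = μ_nC_ox · (W/L) = 1.8 mA/V².
I_D = ½ k_n V_ov² = 0.5 × 1.8 × 2.65² = 6.32 mA.

I_D = 6.32 mA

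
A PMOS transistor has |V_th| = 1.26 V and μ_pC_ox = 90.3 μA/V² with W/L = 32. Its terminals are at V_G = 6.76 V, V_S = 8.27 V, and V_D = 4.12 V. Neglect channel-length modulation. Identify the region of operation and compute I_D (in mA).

V_SG = V_S − V_G = 8.27 − 6.76 = 1.51 V; V_SD = V_S − V_D = 8.27 − 4.12 = 4.15 V.
k_p = μ_pC_ox · (W/L) = 2.89 mA/V².
V_ov = V_SG − |V_th| = 1.51 − 1.26 = 0.25 V.
Since V_SD = 4.15 V ≥ V_ov = 0.25 V, the device is in saturation.
I_D = ½ k_p V_ov² = 0.5 × 2.89 × 0.25² = 0.0903 mA.

Saturation; I_D = 0.0903 mA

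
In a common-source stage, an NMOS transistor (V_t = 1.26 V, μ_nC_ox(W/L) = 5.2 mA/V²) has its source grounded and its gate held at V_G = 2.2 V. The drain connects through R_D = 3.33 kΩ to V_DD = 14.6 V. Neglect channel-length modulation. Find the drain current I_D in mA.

I_D = 2.30 mA

V_GS = V_G = 2.2 V, so V_ov = 2.2 − 1.26 = 0.94 V.
Assume saturation: I_D = ½ k_n V_ov² = 0.5 × 5.2 × 0.94² = 2.3 mA, giving V_DS = V_DD − I_D R_D = 14.6 − 2.3 × 3.33 = 6.95 V.
V_DS = 6.95 V ≥ V_ov = 0.94 V, confirming saturation.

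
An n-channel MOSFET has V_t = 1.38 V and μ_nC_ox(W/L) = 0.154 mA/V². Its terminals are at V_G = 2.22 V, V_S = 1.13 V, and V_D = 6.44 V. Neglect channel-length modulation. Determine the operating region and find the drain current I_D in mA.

V_GS = V_G − V_S = 2.22 − 1.13 = 1.09 V; V_DS = V_D − V_S = 6.44 − 1.13 = 5.31 V.
V_GS = 1.09 V < V_t = 1.38 V, so the transistor is in cutoff.

Cutoff; I_D = 0 mA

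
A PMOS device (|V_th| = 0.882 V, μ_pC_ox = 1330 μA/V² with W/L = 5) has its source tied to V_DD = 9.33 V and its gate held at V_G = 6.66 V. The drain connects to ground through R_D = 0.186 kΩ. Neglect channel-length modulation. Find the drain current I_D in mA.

I_D = 10.6 mA

V_SG = V_DD − V_G = 9.33 − 6.66 = 2.67 V, so V_ov = 2.67 − 0.882 = 1.79 V.
k_p = μ_pC_ox · (W/L) = 6.65 mA/V².
Assume saturation: I_D = ½ k_p V_ov² = 0.5 × 6.65 × 1.79² = 10.6 mA, giving V_SD = V_DD − I_D R_D = 9.33 − 10.6 × 0.186 = 7.35 V.
V_SD = 7.35 V ≥ V_ov = 1.79 V, confirming saturation.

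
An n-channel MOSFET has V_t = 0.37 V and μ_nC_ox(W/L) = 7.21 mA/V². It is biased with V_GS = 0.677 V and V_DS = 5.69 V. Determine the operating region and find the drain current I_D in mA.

Saturation; I_D = 0.340 mA

V_ov = V_GS − V_t = 0.677 − 0.37 = 0.307 V.
Since V_DS = 5.69 V ≥ V_ov = 0.307 V, the device is in saturation.
I_D = ½ k_n V_ov² = 0.5 × 7.21 × 0.307² = 0.34 mA.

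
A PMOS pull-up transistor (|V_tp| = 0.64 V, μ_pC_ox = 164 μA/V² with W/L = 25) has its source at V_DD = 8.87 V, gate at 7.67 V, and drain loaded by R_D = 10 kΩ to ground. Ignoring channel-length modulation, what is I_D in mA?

V_SG = V_DD − V_G = 8.87 − 7.67 = 1.2 V, so V_ov = 1.2 − 0.64 = 0.56 V.
k_p = μ_pC_ox · (W/L) = 4.1 mA/V².
Assume saturation: I_D = ½ k_p V_ov² = 0.5 × 4.1 × 0.56² = 0.643 mA, giving V_SD = V_DD − I_D R_D = 8.87 − 0.643 × 10 = 2.44 V.
V_SD = 2.44 V ≥ V_ov = 0.56 V, confirming saturation.

I_D = 0.643 mA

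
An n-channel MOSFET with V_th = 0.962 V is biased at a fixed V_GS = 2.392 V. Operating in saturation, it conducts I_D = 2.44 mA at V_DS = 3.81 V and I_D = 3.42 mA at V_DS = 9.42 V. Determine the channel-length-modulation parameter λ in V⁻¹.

With V_GS fixed, I_D ∝ (1 + λ V_DS) in saturation, so I_D2/I_D1 = (1 + λ V_DS2)/(1 + λ V_DS1).
3.42/2.44 = 1.402 = (1 + 9.42 λ)/(1 + 3.81 λ).
Solving: λ (I_D1 V_DS2 − I_D2 V_DS1) = I_D2 − I_D1, so λ = (3.42 − 2.44) / (2.44 × 9.42 − 3.42 × 3.81) = 0.98 / 9.95 = 0.0984 V⁻¹.

λ = 0.0984 V⁻¹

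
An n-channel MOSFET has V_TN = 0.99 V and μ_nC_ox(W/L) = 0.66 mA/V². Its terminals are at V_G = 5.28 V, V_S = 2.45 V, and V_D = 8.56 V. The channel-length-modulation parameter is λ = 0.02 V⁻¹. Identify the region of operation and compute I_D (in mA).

V_GS = V_G − V_S = 5.28 − 2.45 = 2.83 V; V_DS = V_D − V_S = 8.56 − 2.45 = 6.11 V.
V_ov = V_GS − V_TN = 2.83 − 0.99 = 1.84 V.
Since V_DS = 6.11 V ≥ V_ov = 1.84 V, the device is in saturation.
I_D = ½ k_n V_ov² (1 + λ V_DS) = 0.5 × 0.66 × 1.84² × (1 + 0.02 × 6.11) = 1.25 mA.

Saturation; I_D = 1.25 mA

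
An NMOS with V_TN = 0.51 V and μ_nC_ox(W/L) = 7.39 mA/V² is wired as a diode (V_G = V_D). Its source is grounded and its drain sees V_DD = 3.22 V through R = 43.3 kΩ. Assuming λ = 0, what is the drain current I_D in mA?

I_D = 0.0597 mA

With gate tied to drain, V_GS = V_DS ≥ V_GS − V_TN, so the device is in saturation.
KCL at the drain: ½ k_n (V_GS − V_TN)² = (V_DD − V_GS)/R.
Let x = V_GS − 0.51. Then 160 x² + x − 2.71 = 0, giving x = 0.127 V (positive root), so V_GS = 0.637 V.
I_D = (V_DD − V_GS)/R = (3.22 − 0.637) / 43.3 = 0.0597 mA.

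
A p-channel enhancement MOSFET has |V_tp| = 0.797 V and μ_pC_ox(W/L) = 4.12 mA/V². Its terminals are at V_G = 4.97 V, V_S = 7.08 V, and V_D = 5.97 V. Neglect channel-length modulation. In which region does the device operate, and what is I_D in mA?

V_SG = V_S − V_G = 7.08 − 4.97 = 2.11 V; V_SD = V_S − V_D = 7.08 − 5.97 = 1.11 V.
V_ov = V_SG − |V_tp| = 2.11 − 0.797 = 1.31 V.
Since V_SD = 1.11 V < V_ov = 1.31 V, the device is in the triode region.
I_D = k_p [V_ov · V_SD − ½ V_SD²] = 4.12 × [1.31 × 1.11 − 0.5 × 1.11²] = 3.47 mA.

Triode; I_D = 3.47 mA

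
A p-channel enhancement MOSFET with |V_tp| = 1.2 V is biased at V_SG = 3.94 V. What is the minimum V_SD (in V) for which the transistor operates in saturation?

The boundary between triode and saturation is V_SD = V_SG − |V_tp| = V_ov.
V_ov = 3.94 − 1.2 = 2.74 V.

V_SD,sat = 2.74 V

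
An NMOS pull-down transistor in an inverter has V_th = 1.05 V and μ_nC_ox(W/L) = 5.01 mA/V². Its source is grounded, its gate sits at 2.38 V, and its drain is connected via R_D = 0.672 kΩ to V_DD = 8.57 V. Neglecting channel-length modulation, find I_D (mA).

V_GS = V_G = 2.38 V, so V_ov = 2.38 − 1.05 = 1.33 V.
Assume saturation: I_D = ½ k_n V_ov² = 0.5 × 5.01 × 1.33² = 4.43 mA, giving V_DS = V_DD − I_D R_D = 8.57 − 4.43 × 0.672 = 5.59 V.
V_DS = 5.59 V ≥ V_ov = 1.33 V, confirming saturation.

I_D = 4.43 mA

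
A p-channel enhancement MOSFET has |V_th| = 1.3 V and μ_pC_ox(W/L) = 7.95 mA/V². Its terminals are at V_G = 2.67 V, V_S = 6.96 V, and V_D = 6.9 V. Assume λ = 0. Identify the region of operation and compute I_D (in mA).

Triode; I_D = 1.41 mA

V_SG = V_S − V_G = 6.96 − 2.67 = 4.29 V; V_SD = V_S − V_D = 6.96 − 6.9 = 0.06 V.
V_ov = V_SG − |V_th| = 4.29 − 1.3 = 2.99 V.
Since V_SD = 0.06 V < V_ov = 2.99 V, the device is in the triode region.
I_D = k_p [V_ov · V_SD − ½ V_SD²] = 7.95 × [2.99 × 0.06 − 0.5 × 0.06²] = 1.41 mA.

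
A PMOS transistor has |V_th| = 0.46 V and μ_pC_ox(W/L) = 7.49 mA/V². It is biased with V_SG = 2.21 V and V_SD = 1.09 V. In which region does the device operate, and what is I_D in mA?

Triode; I_D = 9.84 mA

V_ov = V_SG − |V_th| = 2.21 − 0.46 = 1.75 V.
Since V_SD = 1.09 V < V_ov = 1.75 V, the device is in the triode region.
I_D = k_p [V_ov · V_SD − ½ V_SD²] = 7.49 × [1.75 × 1.09 − 0.5 × 1.09²] = 9.84 mA.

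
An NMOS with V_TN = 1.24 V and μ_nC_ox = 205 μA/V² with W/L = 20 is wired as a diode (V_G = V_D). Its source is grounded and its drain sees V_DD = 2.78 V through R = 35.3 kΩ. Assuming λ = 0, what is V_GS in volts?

With gate tied to drain, V_GS = V_DS ≥ V_GS − V_TN, so the device is in saturation.
k_n = μ_nC_ox · (W/L) = 4.1 mA/V².
KCL at the drain: ½ k_n (V_GS − V_TN)² = (V_DD − V_GS)/R.
Let x = V_GS − 1.24. Then 72.4 x² + x − 1.54 = 0, giving x = 0.139 V (positive root), so V_GS = 1.38 V.
I_D = (V_DD − V_GS)/R = (2.78 − 1.38) / 35.3 = 0.0397 mA.

V_GS = 1.38 V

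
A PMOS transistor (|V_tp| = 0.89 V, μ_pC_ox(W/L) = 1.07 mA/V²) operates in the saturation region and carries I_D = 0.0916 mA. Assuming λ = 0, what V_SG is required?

V_SG = 1.30 V

In saturation I_D = ½ k_p (V_SG − |V_tp|)², so V_SG − |V_tp| = √(2 I_D / k_p) = √(2 × 0.0916 / 1.07) = 0.414 V.
V_SG = 0.89 + 0.414 = 1.3 V.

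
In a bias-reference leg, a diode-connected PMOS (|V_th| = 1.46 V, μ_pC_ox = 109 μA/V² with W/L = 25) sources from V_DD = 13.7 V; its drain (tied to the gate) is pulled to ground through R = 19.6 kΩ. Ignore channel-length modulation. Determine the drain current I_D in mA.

With gate tied to drain, V_SG = V_SD ≥ V_SG − |V_th|, so the device is in saturation.
k_p = μ_pC_ox · (W/L) = 2.725 mA/V².
KCL at the drain: ½ k_p (V_SG − |V_th|)² = (V_DD − V_SG)/R.
Let x = V_SG − 1.46. Then 26.7 x² + x − 12.24 = 0, giving x = 0.659 V (positive root), so V_SG = 2.12 V.
I_D = (V_DD − V_SG)/R = (13.7 − 2.12) / 19.6 = 0.591 mA.

I_D = 0.591 mA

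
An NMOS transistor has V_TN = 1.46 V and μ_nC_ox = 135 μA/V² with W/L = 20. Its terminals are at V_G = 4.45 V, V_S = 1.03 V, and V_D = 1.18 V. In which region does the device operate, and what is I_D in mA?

Triode; I_D = 0.763 mA

V_GS = V_G − V_S = 4.45 − 1.03 = 3.42 V; V_DS = V_D − V_S = 1.18 − 1.03 = 0.15 V.
k_n = μ_nC_ox · (W/L) = 2.7 mA/V².
V_ov = V_GS − V_TN = 3.42 − 1.46 = 1.96 V.
Since V_DS = 0.15 V < V_ov = 1.96 V, the device is in the triode region.
I_D = k_n [V_ov · V_DS − ½ V_DS²] = 2.7 × [1.96 × 0.15 − 0.5 × 0.15²] = 0.763 mA.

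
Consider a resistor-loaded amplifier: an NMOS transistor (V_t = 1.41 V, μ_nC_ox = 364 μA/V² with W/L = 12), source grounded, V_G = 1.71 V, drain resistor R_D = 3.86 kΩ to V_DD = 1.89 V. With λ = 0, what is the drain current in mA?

V_GS = V_G = 1.71 V, so V_ov = 1.71 − 1.41 = 0.3 V.
k_n = μ_nC_ox · (W/L) = 4.368 mA/V².
Assume saturation: I_D = ½ k_n V_ov² = 0.5 × 4.368 × 0.3² = 0.197 mA, giving V_DS = V_DD − I_D R_D = 1.89 − 0.197 × 3.86 = 1.13 V.
V_DS = 1.13 V ≥ V_ov = 0.3 V, confirming saturation.

I_D = 0.197 mA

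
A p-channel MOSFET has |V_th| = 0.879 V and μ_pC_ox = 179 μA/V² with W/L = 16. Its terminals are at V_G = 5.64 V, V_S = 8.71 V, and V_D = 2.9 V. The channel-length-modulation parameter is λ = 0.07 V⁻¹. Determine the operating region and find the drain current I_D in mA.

Saturation; I_D = 9.67 mA

V_SG = V_S − V_G = 8.71 − 5.64 = 3.07 V; V_SD = V_S − V_D = 8.71 − 2.9 = 5.81 V.
k_p = μ_pC_ox · (W/L) = 2.864 mA/V².
V_ov = V_SG − |V_th| = 3.07 − 0.879 = 2.19 V.
Since V_SD = 5.81 V ≥ V_ov = 2.19 V, the device is in saturation.
I_D = ½ k_p V_ov² (1 + λ V_SD) = 0.5 × 2.864 × 2.19² × (1 + 0.07 × 5.81) = 9.67 mA.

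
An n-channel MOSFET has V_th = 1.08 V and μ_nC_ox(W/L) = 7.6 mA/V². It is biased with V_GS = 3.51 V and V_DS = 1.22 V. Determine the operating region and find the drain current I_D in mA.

V_ov = V_GS − V_th = 3.51 − 1.08 = 2.43 V.
Since V_DS = 1.22 V < V_ov = 2.43 V, the device is in the triode region.
I_D = k_n [V_ov · V_DS − ½ V_DS²] = 7.6 × [2.43 × 1.22 − 0.5 × 1.22²] = 16.9 mA.

Triode; I_D = 16.9 mA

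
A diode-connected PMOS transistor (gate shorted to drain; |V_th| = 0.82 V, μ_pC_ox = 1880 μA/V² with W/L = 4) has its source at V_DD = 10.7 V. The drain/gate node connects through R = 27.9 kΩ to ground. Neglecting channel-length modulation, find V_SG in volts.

V_SG = 1.12 V

With gate tied to drain, V_SG = V_SD ≥ V_SG − |V_th|, so the device is in saturation.
k_p = μ_pC_ox · (W/L) = 7.52 mA/V².
KCL at the drain: ½ k_p (V_SG − |V_th|)² = (V_DD − V_SG)/R.
Let x = V_SG − 0.82. Then 105 x² + x − 9.88 = 0, giving x = 0.302 V (positive root), so V_SG = 1.12 V.
I_D = (V_DD − V_SG)/R = (10.7 − 1.12) / 27.9 = 0.343 mA.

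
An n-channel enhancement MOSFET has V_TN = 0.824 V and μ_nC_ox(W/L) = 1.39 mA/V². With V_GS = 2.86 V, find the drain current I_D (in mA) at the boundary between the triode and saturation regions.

I_D = 2.88 mA

At the boundary V_DS = V_ov = V_GS − V_TN = 2.86 − 0.824 = 2.04 V.
I_D = ½ k_n V_ov² = 0.5 × 1.39 × 2.04² = 2.88 mA.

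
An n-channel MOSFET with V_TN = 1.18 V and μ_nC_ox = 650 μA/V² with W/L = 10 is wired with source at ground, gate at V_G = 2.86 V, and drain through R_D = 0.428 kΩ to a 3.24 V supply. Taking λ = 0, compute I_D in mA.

I_D = 5.97 mA

V_GS = V_G = 2.86 V, so V_ov = 2.86 − 1.18 = 1.68 V.
k_n = μ_nC_ox · (W/L) = 6.5 mA/V².
Assume saturation: I_D = ½ k_n V_ov² = 0.5 × 6.5 × 1.68² = 9.17 mA, giving V_DS = V_DD − I_D R_D = 3.24 − 9.17 × 0.428 = -0.686 V.
But -0.686 V < V_ov = 1.68 V, so the device is actually in triode.
In triode I_D = k_n[V_ov V_DS − ½ V_DS²] and I_D = (V_DD − V_DS)/R_D. Equating: 1.39 V_DS² − 5.674 V_DS + 3.24 = 0, giving V_DS = 0.687 V (the root below V_ov).
I_D = (3.24 − 0.687) / 0.428 = 5.97 mA.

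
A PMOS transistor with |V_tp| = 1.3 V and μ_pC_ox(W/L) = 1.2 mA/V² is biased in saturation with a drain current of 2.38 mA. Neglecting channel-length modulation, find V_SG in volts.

V_SG = 3.29 V

In saturation I_D = ½ k_p (V_SG − |V_tp|)², so V_SG − |V_tp| = √(2 I_D / k_p) = √(2 × 2.38 / 1.2) = 1.99 V.
V_SG = 1.3 + 1.99 = 3.29 V.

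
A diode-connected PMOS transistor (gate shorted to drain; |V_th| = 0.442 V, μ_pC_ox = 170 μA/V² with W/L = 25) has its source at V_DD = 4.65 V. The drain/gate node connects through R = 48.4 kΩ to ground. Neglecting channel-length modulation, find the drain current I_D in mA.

With gate tied to drain, V_SG = V_SD ≥ V_SG − |V_th|, so the device is in saturation.
k_p = μ_pC_ox · (W/L) = 4.25 mA/V².
KCL at the drain: ½ k_p (V_SG − |V_th|)² = (V_DD − V_SG)/R.
Let x = V_SG − 0.442. Then 103 x² + x − 4.208 = 0, giving x = 0.197 V (positive root), so V_SG = 0.639 V.
I_D = (V_DD − V_SG)/R = (4.65 − 0.639) / 48.4 = 0.0829 mA.

I_D = 0.0829 mA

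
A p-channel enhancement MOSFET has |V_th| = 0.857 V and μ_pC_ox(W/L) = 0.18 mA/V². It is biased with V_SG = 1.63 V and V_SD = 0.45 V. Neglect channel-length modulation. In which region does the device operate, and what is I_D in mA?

Triode; I_D = 0.0444 mA

V_ov = V_SG − |V_th| = 1.63 − 0.857 = 0.773 V.
Since V_SD = 0.45 V < V_ov = 0.773 V, the device is in the triode region.
I_D = k_p [V_ov · V_SD − ½ V_SD²] = 0.18 × [0.773 × 0.45 − 0.5 × 0.45²] = 0.0444 mA.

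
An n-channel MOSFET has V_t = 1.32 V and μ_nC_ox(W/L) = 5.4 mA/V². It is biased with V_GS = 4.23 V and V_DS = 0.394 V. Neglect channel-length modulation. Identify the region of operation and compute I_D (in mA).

Triode; I_D = 5.77 mA

V_ov = V_GS − V_t = 4.23 − 1.32 = 2.91 V.
Since V_DS = 0.394 V < V_ov = 2.91 V, the device is in the triode region.
I_D = k_n [V_ov · V_DS − ½ V_DS²] = 5.4 × [2.91 × 0.394 − 0.5 × 0.394²] = 5.77 mA.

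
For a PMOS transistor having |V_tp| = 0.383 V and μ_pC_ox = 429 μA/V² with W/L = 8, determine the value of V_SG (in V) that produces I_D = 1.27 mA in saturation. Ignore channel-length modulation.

V_SG = 1.24 V

k_p = μ_pC_ox · (W/L) = 3.432 mA/V².
In saturation I_D = ½ k_p (V_SG − |V_tp|)², so V_SG − |V_tp| = √(2 I_D / k_p) = √(2 × 1.27 / 3.432) = 0.86 V.
V_SG = 0.383 + 0.86 = 1.24 V.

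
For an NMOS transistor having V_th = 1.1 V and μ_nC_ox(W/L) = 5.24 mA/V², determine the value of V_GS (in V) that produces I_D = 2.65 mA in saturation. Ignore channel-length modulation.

In saturation I_D = ½ k_n (V_GS − V_th)², so V_GS − V_th = √(2 I_D / k_n) = √(2 × 2.65 / 5.24) = 1.01 V.
V_GS = 1.1 + 1.01 = 2.11 V.

V_GS = 2.11 V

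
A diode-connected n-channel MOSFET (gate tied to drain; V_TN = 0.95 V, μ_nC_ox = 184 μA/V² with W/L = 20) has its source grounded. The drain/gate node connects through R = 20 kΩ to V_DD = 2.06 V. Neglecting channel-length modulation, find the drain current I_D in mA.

I_D = 0.0475 mA

With gate tied to drain, V_GS = V_DS ≥ V_GS − V_TN, so the device is in saturation.
k_n = μ_nC_ox · (W/L) = 3.68 mA/V².
KCL at the drain: ½ k_n (V_GS − V_TN)² = (V_DD − V_GS)/R.
Let x = V_GS − 0.95. Then 36.8 x² + x − 1.11 = 0, giving x = 0.161 V (positive root), so V_GS = 1.11 V.
I_D = (V_DD − V_GS)/R = (2.06 − 1.11) / 20 = 0.0475 mA.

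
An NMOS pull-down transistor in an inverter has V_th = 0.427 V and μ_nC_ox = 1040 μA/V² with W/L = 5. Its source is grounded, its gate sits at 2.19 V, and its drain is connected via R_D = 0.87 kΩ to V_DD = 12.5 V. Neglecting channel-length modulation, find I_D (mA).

V_GS = V_G = 2.19 V, so V_ov = 2.19 − 0.427 = 1.76 V.
k_n = μ_nC_ox · (W/L) = 5.2 mA/V².
Assume saturation: I_D = ½ k_n V_ov² = 0.5 × 5.2 × 1.76² = 8.08 mA, giving V_DS = V_DD − I_D R_D = 12.5 − 8.08 × 0.87 = 5.47 V.
V_DS = 5.47 V ≥ V_ov = 1.76 V, confirming saturation.

I_D = 8.08 mA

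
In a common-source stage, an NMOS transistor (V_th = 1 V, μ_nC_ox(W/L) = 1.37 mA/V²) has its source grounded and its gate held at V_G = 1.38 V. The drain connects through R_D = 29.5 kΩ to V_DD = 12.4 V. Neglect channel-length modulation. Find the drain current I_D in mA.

I_D = 0.0989 mA

V_GS = V_G = 1.38 V, so V_ov = 1.38 − 1 = 0.38 V.
Assume saturation: I_D = ½ k_n V_ov² = 0.5 × 1.37 × 0.38² = 0.0989 mA, giving V_DS = V_DD − I_D R_D = 12.4 − 0.0989 × 29.5 = 9.48 V.
V_DS = 9.48 V ≥ V_ov = 0.38 V, confirming saturation.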